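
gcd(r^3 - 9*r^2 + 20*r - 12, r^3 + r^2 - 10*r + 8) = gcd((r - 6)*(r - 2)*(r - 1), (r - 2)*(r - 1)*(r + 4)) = r^2 - 3*r + 2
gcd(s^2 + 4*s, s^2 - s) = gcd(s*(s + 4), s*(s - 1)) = s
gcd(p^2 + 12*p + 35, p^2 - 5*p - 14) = 1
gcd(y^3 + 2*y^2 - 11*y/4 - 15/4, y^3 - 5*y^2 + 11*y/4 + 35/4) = y + 1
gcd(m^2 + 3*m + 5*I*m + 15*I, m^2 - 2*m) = 1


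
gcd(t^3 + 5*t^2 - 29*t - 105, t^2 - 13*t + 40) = t - 5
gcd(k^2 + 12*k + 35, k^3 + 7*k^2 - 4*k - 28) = k + 7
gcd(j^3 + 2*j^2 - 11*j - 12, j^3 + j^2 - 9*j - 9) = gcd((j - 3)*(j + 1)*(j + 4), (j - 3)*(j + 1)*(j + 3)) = j^2 - 2*j - 3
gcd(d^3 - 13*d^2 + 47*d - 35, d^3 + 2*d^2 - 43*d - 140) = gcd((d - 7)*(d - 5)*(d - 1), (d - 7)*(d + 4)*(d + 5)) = d - 7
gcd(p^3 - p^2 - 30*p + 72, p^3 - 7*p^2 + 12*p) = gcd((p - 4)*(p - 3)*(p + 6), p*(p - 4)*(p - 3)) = p^2 - 7*p + 12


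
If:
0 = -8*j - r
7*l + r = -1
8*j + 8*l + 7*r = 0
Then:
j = -1/34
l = -3/17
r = 4/17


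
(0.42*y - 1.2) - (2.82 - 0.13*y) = 0.55*y - 4.02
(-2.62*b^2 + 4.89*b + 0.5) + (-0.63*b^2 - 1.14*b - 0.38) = -3.25*b^2 + 3.75*b + 0.12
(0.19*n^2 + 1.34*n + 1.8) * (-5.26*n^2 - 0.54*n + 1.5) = -0.9994*n^4 - 7.151*n^3 - 9.9066*n^2 + 1.038*n + 2.7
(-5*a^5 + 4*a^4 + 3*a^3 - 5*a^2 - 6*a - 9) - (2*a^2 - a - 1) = -5*a^5 + 4*a^4 + 3*a^3 - 7*a^2 - 5*a - 8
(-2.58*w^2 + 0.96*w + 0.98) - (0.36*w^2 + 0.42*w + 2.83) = -2.94*w^2 + 0.54*w - 1.85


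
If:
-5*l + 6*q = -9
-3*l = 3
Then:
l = -1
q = -7/3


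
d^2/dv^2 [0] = 0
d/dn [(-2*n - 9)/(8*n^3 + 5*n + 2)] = (-16*n^3 - 10*n + (2*n + 9)*(24*n^2 + 5) - 4)/(8*n^3 + 5*n + 2)^2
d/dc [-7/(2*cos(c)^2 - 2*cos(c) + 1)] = 14*(sin(c) - sin(2*c))/(2*cos(c) - cos(2*c) - 2)^2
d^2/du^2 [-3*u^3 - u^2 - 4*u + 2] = -18*u - 2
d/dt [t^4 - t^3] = t^2*(4*t - 3)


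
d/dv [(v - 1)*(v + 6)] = 2*v + 5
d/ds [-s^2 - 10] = -2*s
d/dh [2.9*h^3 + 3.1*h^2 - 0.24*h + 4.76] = 8.7*h^2 + 6.2*h - 0.24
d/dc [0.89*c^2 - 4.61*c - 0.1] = 1.78*c - 4.61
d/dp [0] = 0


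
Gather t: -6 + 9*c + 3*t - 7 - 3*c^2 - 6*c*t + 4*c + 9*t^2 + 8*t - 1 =-3*c^2 + 13*c + 9*t^2 + t*(11 - 6*c) - 14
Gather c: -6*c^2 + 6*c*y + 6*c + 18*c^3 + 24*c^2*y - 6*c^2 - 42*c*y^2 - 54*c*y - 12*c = 18*c^3 + c^2*(24*y - 12) + c*(-42*y^2 - 48*y - 6)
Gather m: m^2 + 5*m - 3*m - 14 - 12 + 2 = m^2 + 2*m - 24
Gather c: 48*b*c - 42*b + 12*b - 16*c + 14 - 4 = -30*b + c*(48*b - 16) + 10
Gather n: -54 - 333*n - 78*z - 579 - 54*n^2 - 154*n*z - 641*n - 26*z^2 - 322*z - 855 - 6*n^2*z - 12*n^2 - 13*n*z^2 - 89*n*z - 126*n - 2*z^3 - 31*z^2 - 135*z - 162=n^2*(-6*z - 66) + n*(-13*z^2 - 243*z - 1100) - 2*z^3 - 57*z^2 - 535*z - 1650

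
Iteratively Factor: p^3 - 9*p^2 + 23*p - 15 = (p - 5)*(p^2 - 4*p + 3) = (p - 5)*(p - 1)*(p - 3)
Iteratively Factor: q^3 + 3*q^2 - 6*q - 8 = (q - 2)*(q^2 + 5*q + 4) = (q - 2)*(q + 4)*(q + 1)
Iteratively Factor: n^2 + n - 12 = (n - 3)*(n + 4)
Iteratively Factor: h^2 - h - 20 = (h + 4)*(h - 5)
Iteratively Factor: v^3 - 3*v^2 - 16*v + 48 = (v - 3)*(v^2 - 16) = (v - 3)*(v + 4)*(v - 4)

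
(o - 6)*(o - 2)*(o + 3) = o^3 - 5*o^2 - 12*o + 36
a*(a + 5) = a^2 + 5*a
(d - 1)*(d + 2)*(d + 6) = d^3 + 7*d^2 + 4*d - 12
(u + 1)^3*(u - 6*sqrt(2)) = u^4 - 6*sqrt(2)*u^3 + 3*u^3 - 18*sqrt(2)*u^2 + 3*u^2 - 18*sqrt(2)*u + u - 6*sqrt(2)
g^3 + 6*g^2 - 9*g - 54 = (g - 3)*(g + 3)*(g + 6)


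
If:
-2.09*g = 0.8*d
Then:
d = -2.6125*g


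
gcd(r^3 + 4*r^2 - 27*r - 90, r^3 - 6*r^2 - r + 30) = r - 5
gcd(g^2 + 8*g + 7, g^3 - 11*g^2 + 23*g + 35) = g + 1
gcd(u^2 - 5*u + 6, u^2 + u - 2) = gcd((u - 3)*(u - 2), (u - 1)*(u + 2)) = 1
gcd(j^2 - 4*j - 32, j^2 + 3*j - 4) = j + 4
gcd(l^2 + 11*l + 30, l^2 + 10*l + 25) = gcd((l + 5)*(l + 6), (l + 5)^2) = l + 5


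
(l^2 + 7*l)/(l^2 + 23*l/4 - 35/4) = 4*l/(4*l - 5)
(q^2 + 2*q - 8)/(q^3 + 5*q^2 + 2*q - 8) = (q - 2)/(q^2 + q - 2)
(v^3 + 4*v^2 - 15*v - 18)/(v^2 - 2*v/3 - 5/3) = 3*(v^2 + 3*v - 18)/(3*v - 5)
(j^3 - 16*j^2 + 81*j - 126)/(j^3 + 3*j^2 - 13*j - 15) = (j^2 - 13*j + 42)/(j^2 + 6*j + 5)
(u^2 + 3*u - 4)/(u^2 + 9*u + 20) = (u - 1)/(u + 5)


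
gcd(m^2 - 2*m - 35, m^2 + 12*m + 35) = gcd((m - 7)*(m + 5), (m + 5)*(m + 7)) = m + 5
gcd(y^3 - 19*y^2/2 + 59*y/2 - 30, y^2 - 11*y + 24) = y - 3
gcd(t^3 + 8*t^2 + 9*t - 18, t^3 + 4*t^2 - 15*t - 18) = t + 6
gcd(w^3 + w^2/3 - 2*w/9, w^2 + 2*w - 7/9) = w - 1/3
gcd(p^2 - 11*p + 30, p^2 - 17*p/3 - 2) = p - 6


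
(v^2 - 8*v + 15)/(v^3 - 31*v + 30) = (v - 3)/(v^2 + 5*v - 6)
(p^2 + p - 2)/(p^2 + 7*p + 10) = (p - 1)/(p + 5)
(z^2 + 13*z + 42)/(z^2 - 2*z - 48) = (z + 7)/(z - 8)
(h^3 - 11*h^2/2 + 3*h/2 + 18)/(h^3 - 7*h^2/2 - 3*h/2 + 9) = (h - 4)/(h - 2)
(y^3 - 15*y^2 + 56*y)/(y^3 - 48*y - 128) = y*(y - 7)/(y^2 + 8*y + 16)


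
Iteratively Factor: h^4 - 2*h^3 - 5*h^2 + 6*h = (h - 3)*(h^3 + h^2 - 2*h) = (h - 3)*(h + 2)*(h^2 - h) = (h - 3)*(h - 1)*(h + 2)*(h)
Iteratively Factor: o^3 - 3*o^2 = (o)*(o^2 - 3*o) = o*(o - 3)*(o)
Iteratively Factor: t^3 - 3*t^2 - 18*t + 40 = (t - 2)*(t^2 - t - 20) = (t - 5)*(t - 2)*(t + 4)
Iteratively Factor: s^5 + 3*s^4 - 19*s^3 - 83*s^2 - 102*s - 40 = (s + 2)*(s^4 + s^3 - 21*s^2 - 41*s - 20) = (s + 2)*(s + 4)*(s^3 - 3*s^2 - 9*s - 5) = (s - 5)*(s + 2)*(s + 4)*(s^2 + 2*s + 1) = (s - 5)*(s + 1)*(s + 2)*(s + 4)*(s + 1)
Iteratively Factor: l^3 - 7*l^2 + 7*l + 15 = (l - 5)*(l^2 - 2*l - 3) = (l - 5)*(l - 3)*(l + 1)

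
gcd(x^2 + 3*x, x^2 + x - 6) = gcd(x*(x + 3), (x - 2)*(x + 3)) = x + 3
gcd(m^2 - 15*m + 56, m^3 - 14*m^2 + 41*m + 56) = m^2 - 15*m + 56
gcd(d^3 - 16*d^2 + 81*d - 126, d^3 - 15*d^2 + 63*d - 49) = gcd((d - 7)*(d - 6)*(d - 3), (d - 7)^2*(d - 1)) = d - 7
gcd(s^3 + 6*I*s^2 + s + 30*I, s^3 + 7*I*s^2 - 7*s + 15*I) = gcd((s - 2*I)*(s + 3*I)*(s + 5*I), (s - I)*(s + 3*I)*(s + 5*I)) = s^2 + 8*I*s - 15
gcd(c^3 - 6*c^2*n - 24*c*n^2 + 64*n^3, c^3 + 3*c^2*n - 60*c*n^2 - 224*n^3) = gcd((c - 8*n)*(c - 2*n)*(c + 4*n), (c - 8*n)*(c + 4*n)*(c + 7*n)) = c^2 - 4*c*n - 32*n^2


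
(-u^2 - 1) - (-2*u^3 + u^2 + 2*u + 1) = 2*u^3 - 2*u^2 - 2*u - 2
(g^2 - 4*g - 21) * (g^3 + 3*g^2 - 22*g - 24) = g^5 - g^4 - 55*g^3 + g^2 + 558*g + 504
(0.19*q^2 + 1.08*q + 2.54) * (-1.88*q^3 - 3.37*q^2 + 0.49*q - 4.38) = -0.3572*q^5 - 2.6707*q^4 - 8.3217*q^3 - 8.8628*q^2 - 3.4858*q - 11.1252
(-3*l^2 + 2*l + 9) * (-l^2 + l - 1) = 3*l^4 - 5*l^3 - 4*l^2 + 7*l - 9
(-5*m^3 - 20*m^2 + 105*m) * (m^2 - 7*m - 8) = -5*m^5 + 15*m^4 + 285*m^3 - 575*m^2 - 840*m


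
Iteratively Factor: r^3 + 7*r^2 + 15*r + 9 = (r + 3)*(r^2 + 4*r + 3) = (r + 1)*(r + 3)*(r + 3)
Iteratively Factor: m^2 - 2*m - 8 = (m + 2)*(m - 4)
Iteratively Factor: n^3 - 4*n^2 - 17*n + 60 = (n + 4)*(n^2 - 8*n + 15) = (n - 3)*(n + 4)*(n - 5)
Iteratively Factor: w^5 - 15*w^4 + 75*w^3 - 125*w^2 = (w)*(w^4 - 15*w^3 + 75*w^2 - 125*w) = w^2*(w^3 - 15*w^2 + 75*w - 125) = w^2*(w - 5)*(w^2 - 10*w + 25) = w^2*(w - 5)^2*(w - 5)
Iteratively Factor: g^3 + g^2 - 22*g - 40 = (g + 4)*(g^2 - 3*g - 10) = (g - 5)*(g + 4)*(g + 2)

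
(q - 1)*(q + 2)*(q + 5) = q^3 + 6*q^2 + 3*q - 10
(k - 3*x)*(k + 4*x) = k^2 + k*x - 12*x^2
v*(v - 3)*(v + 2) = v^3 - v^2 - 6*v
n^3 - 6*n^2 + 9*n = n*(n - 3)^2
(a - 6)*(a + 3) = a^2 - 3*a - 18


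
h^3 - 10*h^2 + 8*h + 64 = (h - 8)*(h - 4)*(h + 2)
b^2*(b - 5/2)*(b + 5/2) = b^4 - 25*b^2/4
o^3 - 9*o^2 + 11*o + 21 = (o - 7)*(o - 3)*(o + 1)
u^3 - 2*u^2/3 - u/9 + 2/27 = (u - 2/3)*(u - 1/3)*(u + 1/3)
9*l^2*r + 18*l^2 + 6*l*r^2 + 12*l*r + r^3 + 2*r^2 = (3*l + r)^2*(r + 2)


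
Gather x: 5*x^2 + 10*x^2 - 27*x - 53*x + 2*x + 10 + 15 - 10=15*x^2 - 78*x + 15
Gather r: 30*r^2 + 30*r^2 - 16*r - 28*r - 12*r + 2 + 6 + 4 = 60*r^2 - 56*r + 12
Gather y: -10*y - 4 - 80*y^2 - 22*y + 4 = -80*y^2 - 32*y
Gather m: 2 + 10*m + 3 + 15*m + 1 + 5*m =30*m + 6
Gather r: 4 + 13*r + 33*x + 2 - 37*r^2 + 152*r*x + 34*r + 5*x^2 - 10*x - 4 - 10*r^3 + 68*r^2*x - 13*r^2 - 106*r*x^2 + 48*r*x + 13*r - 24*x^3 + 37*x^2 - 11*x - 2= -10*r^3 + r^2*(68*x - 50) + r*(-106*x^2 + 200*x + 60) - 24*x^3 + 42*x^2 + 12*x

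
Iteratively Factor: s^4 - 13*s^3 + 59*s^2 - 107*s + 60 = (s - 3)*(s^3 - 10*s^2 + 29*s - 20) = (s - 4)*(s - 3)*(s^2 - 6*s + 5) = (s - 4)*(s - 3)*(s - 1)*(s - 5)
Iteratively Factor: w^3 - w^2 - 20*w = (w)*(w^2 - w - 20) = w*(w + 4)*(w - 5)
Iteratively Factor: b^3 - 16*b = (b - 4)*(b^2 + 4*b) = (b - 4)*(b + 4)*(b)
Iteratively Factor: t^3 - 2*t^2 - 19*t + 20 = (t - 5)*(t^2 + 3*t - 4) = (t - 5)*(t + 4)*(t - 1)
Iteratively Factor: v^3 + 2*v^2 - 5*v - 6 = (v + 3)*(v^2 - v - 2) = (v - 2)*(v + 3)*(v + 1)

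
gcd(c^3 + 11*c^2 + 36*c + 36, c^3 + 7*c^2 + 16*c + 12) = c^2 + 5*c + 6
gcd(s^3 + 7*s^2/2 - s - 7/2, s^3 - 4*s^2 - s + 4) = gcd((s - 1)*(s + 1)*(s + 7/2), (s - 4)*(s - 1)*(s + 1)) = s^2 - 1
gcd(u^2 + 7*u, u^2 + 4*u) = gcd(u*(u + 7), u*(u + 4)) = u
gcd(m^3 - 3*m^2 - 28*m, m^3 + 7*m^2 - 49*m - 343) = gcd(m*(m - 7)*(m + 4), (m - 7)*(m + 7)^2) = m - 7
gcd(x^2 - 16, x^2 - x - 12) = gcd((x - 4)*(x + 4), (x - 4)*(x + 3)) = x - 4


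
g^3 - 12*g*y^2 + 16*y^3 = (g - 2*y)^2*(g + 4*y)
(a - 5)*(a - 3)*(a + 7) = a^3 - a^2 - 41*a + 105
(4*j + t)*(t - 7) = 4*j*t - 28*j + t^2 - 7*t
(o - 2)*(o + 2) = o^2 - 4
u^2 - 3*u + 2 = (u - 2)*(u - 1)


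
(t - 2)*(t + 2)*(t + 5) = t^3 + 5*t^2 - 4*t - 20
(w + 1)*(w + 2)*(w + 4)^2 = w^4 + 11*w^3 + 42*w^2 + 64*w + 32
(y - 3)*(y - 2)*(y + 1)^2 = y^4 - 3*y^3 - 3*y^2 + 7*y + 6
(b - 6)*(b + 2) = b^2 - 4*b - 12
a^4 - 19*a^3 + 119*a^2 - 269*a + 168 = (a - 8)*(a - 7)*(a - 3)*(a - 1)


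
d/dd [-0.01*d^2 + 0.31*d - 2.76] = 0.31 - 0.02*d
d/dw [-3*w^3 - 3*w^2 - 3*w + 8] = -9*w^2 - 6*w - 3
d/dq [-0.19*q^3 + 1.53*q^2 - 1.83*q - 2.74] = -0.57*q^2 + 3.06*q - 1.83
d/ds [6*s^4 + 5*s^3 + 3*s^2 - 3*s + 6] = 24*s^3 + 15*s^2 + 6*s - 3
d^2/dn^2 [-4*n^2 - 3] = -8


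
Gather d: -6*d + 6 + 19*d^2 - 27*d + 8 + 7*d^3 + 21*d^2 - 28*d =7*d^3 + 40*d^2 - 61*d + 14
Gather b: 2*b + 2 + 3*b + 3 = 5*b + 5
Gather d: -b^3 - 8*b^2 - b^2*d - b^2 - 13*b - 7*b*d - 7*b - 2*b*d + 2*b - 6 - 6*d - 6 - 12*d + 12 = -b^3 - 9*b^2 - 18*b + d*(-b^2 - 9*b - 18)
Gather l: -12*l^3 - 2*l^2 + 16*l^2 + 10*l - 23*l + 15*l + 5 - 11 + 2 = -12*l^3 + 14*l^2 + 2*l - 4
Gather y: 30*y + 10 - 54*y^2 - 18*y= -54*y^2 + 12*y + 10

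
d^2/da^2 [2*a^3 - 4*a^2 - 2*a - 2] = 12*a - 8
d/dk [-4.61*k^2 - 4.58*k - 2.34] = -9.22*k - 4.58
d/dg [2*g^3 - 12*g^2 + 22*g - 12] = 6*g^2 - 24*g + 22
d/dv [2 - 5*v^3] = -15*v^2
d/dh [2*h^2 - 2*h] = 4*h - 2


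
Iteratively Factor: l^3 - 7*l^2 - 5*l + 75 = (l - 5)*(l^2 - 2*l - 15) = (l - 5)^2*(l + 3)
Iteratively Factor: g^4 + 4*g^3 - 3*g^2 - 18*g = (g - 2)*(g^3 + 6*g^2 + 9*g) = (g - 2)*(g + 3)*(g^2 + 3*g) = (g - 2)*(g + 3)^2*(g)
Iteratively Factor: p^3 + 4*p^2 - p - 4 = (p + 4)*(p^2 - 1) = (p + 1)*(p + 4)*(p - 1)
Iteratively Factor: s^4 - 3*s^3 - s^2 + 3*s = (s + 1)*(s^3 - 4*s^2 + 3*s) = s*(s + 1)*(s^2 - 4*s + 3) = s*(s - 1)*(s + 1)*(s - 3)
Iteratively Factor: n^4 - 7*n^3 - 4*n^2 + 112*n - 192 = (n + 4)*(n^3 - 11*n^2 + 40*n - 48) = (n - 4)*(n + 4)*(n^2 - 7*n + 12) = (n - 4)^2*(n + 4)*(n - 3)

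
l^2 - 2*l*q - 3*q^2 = (l - 3*q)*(l + q)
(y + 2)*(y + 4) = y^2 + 6*y + 8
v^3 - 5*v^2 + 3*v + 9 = (v - 3)^2*(v + 1)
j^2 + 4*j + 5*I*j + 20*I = (j + 4)*(j + 5*I)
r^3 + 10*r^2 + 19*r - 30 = (r - 1)*(r + 5)*(r + 6)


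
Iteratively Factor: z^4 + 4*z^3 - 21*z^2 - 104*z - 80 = (z + 1)*(z^3 + 3*z^2 - 24*z - 80) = (z - 5)*(z + 1)*(z^2 + 8*z + 16) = (z - 5)*(z + 1)*(z + 4)*(z + 4)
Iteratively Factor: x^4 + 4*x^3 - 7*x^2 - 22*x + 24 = (x + 3)*(x^3 + x^2 - 10*x + 8) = (x - 2)*(x + 3)*(x^2 + 3*x - 4) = (x - 2)*(x + 3)*(x + 4)*(x - 1)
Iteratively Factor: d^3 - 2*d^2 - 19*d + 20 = (d - 5)*(d^2 + 3*d - 4) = (d - 5)*(d - 1)*(d + 4)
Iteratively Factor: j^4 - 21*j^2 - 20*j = (j - 5)*(j^3 + 5*j^2 + 4*j) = j*(j - 5)*(j^2 + 5*j + 4) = j*(j - 5)*(j + 4)*(j + 1)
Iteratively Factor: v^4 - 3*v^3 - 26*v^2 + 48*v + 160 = (v + 4)*(v^3 - 7*v^2 + 2*v + 40) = (v - 5)*(v + 4)*(v^2 - 2*v - 8) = (v - 5)*(v + 2)*(v + 4)*(v - 4)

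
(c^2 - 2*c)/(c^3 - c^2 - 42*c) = (2 - c)/(-c^2 + c + 42)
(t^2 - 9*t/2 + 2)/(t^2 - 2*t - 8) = (t - 1/2)/(t + 2)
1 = 1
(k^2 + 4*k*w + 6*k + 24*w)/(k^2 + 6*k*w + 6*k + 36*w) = (k + 4*w)/(k + 6*w)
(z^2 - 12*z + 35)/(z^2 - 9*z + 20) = (z - 7)/(z - 4)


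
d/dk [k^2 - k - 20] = 2*k - 1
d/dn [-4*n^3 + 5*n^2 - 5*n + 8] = -12*n^2 + 10*n - 5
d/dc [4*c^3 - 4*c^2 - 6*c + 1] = 12*c^2 - 8*c - 6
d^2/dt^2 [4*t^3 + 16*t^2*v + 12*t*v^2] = 24*t + 32*v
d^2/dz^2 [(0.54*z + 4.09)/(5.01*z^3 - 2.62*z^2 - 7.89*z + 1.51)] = (81.324324*z^5 + 1189.38402*z^4 - 808.873764*z^3 - 850.608678*z^2 + 334.456506*z + 554.450906)/(125.751501*z^9 - 197.286786*z^8 - 490.947435*z^7 + 717.113033*z^6 + 654.245343*z^5 - 816.337608*z^4 - 269.612658*z^3 + 264.080427*z^2 - 53.969967*z + 3.442951)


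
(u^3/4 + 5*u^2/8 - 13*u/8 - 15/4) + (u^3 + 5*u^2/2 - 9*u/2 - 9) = 5*u^3/4 + 25*u^2/8 - 49*u/8 - 51/4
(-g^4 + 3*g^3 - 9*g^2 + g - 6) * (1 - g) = g^5 - 4*g^4 + 12*g^3 - 10*g^2 + 7*g - 6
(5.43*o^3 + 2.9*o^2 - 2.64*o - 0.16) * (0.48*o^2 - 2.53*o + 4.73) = 2.6064*o^5 - 12.3459*o^4 + 17.0797*o^3 + 20.3194*o^2 - 12.0824*o - 0.7568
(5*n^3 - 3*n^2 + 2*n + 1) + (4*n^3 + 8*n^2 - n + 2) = 9*n^3 + 5*n^2 + n + 3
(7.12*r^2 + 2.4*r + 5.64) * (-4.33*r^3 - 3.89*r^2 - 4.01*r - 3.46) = -30.8296*r^5 - 38.0888*r^4 - 62.3084*r^3 - 56.1988*r^2 - 30.9204*r - 19.5144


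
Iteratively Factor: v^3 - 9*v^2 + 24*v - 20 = (v - 5)*(v^2 - 4*v + 4) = (v - 5)*(v - 2)*(v - 2)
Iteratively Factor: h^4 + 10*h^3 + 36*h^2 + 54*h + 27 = (h + 3)*(h^3 + 7*h^2 + 15*h + 9) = (h + 3)^2*(h^2 + 4*h + 3) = (h + 1)*(h + 3)^2*(h + 3)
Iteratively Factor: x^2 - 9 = (x - 3)*(x + 3)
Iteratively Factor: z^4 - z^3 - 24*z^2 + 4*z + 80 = (z - 5)*(z^3 + 4*z^2 - 4*z - 16) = (z - 5)*(z + 4)*(z^2 - 4) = (z - 5)*(z - 2)*(z + 4)*(z + 2)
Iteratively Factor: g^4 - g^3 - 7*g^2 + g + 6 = (g + 1)*(g^3 - 2*g^2 - 5*g + 6) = (g - 3)*(g + 1)*(g^2 + g - 2) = (g - 3)*(g - 1)*(g + 1)*(g + 2)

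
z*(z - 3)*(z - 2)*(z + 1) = z^4 - 4*z^3 + z^2 + 6*z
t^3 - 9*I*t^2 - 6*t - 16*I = (t - 8*I)*(t - 2*I)*(t + I)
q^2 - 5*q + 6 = (q - 3)*(q - 2)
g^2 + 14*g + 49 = (g + 7)^2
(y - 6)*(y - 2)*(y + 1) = y^3 - 7*y^2 + 4*y + 12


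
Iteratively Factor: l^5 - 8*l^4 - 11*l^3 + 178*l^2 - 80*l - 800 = (l - 4)*(l^4 - 4*l^3 - 27*l^2 + 70*l + 200) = (l - 5)*(l - 4)*(l^3 + l^2 - 22*l - 40) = (l - 5)*(l - 4)*(l + 4)*(l^2 - 3*l - 10) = (l - 5)^2*(l - 4)*(l + 4)*(l + 2)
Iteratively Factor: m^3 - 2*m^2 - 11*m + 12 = (m - 4)*(m^2 + 2*m - 3) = (m - 4)*(m + 3)*(m - 1)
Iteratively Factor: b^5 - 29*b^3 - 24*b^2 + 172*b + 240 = (b - 3)*(b^4 + 3*b^3 - 20*b^2 - 84*b - 80) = (b - 3)*(b + 2)*(b^3 + b^2 - 22*b - 40) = (b - 3)*(b + 2)^2*(b^2 - b - 20) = (b - 5)*(b - 3)*(b + 2)^2*(b + 4)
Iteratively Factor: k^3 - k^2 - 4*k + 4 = (k + 2)*(k^2 - 3*k + 2) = (k - 2)*(k + 2)*(k - 1)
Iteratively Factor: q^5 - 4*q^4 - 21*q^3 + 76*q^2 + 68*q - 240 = (q - 3)*(q^4 - q^3 - 24*q^2 + 4*q + 80) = (q - 3)*(q + 4)*(q^3 - 5*q^2 - 4*q + 20) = (q - 5)*(q - 3)*(q + 4)*(q^2 - 4) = (q - 5)*(q - 3)*(q + 2)*(q + 4)*(q - 2)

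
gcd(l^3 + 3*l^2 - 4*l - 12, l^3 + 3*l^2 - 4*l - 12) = l^3 + 3*l^2 - 4*l - 12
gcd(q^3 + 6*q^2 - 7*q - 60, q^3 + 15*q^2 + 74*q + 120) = q^2 + 9*q + 20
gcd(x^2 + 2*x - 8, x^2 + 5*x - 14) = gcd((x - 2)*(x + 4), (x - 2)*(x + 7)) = x - 2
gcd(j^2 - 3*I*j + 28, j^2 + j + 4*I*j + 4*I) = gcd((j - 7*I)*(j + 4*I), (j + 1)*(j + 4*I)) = j + 4*I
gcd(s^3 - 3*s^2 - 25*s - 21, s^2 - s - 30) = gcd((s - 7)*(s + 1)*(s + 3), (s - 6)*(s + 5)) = 1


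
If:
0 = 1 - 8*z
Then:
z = 1/8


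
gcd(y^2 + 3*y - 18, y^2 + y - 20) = 1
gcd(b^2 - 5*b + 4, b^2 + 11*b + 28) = 1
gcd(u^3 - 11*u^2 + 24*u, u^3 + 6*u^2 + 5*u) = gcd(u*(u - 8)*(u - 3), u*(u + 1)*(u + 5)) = u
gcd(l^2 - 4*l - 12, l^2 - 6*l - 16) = l + 2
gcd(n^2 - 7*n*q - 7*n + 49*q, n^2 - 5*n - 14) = n - 7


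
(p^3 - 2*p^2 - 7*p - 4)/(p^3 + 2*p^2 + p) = (p - 4)/p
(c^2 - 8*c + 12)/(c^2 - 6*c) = (c - 2)/c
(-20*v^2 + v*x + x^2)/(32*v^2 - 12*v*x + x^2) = (5*v + x)/(-8*v + x)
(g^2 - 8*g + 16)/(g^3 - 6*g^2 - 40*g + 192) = (g - 4)/(g^2 - 2*g - 48)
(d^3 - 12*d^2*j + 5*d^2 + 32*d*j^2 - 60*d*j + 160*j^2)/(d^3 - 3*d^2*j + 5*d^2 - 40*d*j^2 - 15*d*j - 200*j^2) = (d - 4*j)/(d + 5*j)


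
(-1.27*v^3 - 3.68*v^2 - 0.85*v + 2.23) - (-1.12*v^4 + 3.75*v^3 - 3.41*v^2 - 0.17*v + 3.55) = 1.12*v^4 - 5.02*v^3 - 0.27*v^2 - 0.68*v - 1.32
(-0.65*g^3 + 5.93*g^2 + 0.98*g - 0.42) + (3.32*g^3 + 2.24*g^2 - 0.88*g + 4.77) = 2.67*g^3 + 8.17*g^2 + 0.1*g + 4.35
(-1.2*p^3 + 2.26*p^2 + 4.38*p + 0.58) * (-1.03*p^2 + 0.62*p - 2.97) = 1.236*p^5 - 3.0718*p^4 + 0.453799999999999*p^3 - 4.594*p^2 - 12.649*p - 1.7226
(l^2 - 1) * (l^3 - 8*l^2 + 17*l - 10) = l^5 - 8*l^4 + 16*l^3 - 2*l^2 - 17*l + 10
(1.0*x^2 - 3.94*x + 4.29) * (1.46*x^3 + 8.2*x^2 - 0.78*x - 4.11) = 1.46*x^5 + 2.4476*x^4 - 26.8246*x^3 + 34.1412*x^2 + 12.8472*x - 17.6319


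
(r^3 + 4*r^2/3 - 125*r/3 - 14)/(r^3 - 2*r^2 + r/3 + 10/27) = 9*(r^2 + r - 42)/(9*r^2 - 21*r + 10)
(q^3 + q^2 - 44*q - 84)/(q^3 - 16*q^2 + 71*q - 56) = (q^2 + 8*q + 12)/(q^2 - 9*q + 8)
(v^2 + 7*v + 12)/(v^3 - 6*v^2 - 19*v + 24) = (v + 4)/(v^2 - 9*v + 8)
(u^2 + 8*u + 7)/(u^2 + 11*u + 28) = (u + 1)/(u + 4)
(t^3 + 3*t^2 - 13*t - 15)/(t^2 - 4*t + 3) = (t^2 + 6*t + 5)/(t - 1)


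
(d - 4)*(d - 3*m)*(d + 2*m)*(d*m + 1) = d^4*m - d^3*m^2 - 4*d^3*m + d^3 - 6*d^2*m^3 + 4*d^2*m^2 - d^2*m - 4*d^2 + 24*d*m^3 - 6*d*m^2 + 4*d*m + 24*m^2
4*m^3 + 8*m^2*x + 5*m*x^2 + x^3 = (m + x)*(2*m + x)^2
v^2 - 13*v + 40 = (v - 8)*(v - 5)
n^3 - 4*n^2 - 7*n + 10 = (n - 5)*(n - 1)*(n + 2)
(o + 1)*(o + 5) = o^2 + 6*o + 5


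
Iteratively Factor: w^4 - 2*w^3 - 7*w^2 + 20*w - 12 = (w - 1)*(w^3 - w^2 - 8*w + 12) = (w - 1)*(w + 3)*(w^2 - 4*w + 4) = (w - 2)*(w - 1)*(w + 3)*(w - 2)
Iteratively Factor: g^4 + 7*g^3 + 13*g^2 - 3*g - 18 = (g + 3)*(g^3 + 4*g^2 + g - 6) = (g + 2)*(g + 3)*(g^2 + 2*g - 3) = (g + 2)*(g + 3)^2*(g - 1)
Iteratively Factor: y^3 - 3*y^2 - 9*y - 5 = (y + 1)*(y^2 - 4*y - 5) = (y - 5)*(y + 1)*(y + 1)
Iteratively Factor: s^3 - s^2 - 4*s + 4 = (s - 1)*(s^2 - 4) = (s - 1)*(s + 2)*(s - 2)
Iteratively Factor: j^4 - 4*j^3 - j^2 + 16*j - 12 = (j - 1)*(j^3 - 3*j^2 - 4*j + 12) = (j - 3)*(j - 1)*(j^2 - 4) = (j - 3)*(j - 1)*(j + 2)*(j - 2)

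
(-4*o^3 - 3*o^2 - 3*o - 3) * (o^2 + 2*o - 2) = -4*o^5 - 11*o^4 - o^3 - 3*o^2 + 6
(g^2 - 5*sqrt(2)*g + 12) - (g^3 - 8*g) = -g^3 + g^2 - 5*sqrt(2)*g + 8*g + 12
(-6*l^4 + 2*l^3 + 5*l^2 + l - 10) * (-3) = 18*l^4 - 6*l^3 - 15*l^2 - 3*l + 30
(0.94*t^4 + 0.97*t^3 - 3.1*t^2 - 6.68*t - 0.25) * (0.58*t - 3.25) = 0.5452*t^5 - 2.4924*t^4 - 4.9505*t^3 + 6.2006*t^2 + 21.565*t + 0.8125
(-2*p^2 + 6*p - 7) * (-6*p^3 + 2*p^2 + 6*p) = 12*p^5 - 40*p^4 + 42*p^3 + 22*p^2 - 42*p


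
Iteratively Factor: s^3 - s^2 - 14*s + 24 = (s + 4)*(s^2 - 5*s + 6) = (s - 3)*(s + 4)*(s - 2)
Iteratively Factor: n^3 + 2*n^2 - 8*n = (n)*(n^2 + 2*n - 8) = n*(n - 2)*(n + 4)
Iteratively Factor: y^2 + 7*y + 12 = (y + 4)*(y + 3)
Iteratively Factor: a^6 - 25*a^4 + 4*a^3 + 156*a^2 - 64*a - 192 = (a - 4)*(a^5 + 4*a^4 - 9*a^3 - 32*a^2 + 28*a + 48) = (a - 4)*(a + 1)*(a^4 + 3*a^3 - 12*a^2 - 20*a + 48) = (a - 4)*(a - 2)*(a + 1)*(a^3 + 5*a^2 - 2*a - 24) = (a - 4)*(a - 2)^2*(a + 1)*(a^2 + 7*a + 12) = (a - 4)*(a - 2)^2*(a + 1)*(a + 3)*(a + 4)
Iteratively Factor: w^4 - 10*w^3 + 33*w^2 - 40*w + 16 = (w - 1)*(w^3 - 9*w^2 + 24*w - 16) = (w - 4)*(w - 1)*(w^2 - 5*w + 4) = (w - 4)*(w - 1)^2*(w - 4)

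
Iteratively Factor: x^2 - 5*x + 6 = (x - 3)*(x - 2)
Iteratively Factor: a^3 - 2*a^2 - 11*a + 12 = (a - 1)*(a^2 - a - 12) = (a - 4)*(a - 1)*(a + 3)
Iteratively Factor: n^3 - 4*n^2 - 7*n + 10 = (n - 1)*(n^2 - 3*n - 10) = (n - 5)*(n - 1)*(n + 2)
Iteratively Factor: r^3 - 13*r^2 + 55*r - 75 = (r - 5)*(r^2 - 8*r + 15) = (r - 5)^2*(r - 3)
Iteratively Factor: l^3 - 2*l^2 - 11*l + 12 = (l - 1)*(l^2 - l - 12) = (l - 4)*(l - 1)*(l + 3)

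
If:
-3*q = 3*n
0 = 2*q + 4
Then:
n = 2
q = -2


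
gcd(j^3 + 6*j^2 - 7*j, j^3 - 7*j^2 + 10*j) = j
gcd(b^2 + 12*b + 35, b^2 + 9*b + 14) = b + 7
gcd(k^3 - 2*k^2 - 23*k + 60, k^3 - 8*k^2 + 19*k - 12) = k^2 - 7*k + 12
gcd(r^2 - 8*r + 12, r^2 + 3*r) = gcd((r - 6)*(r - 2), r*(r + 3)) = 1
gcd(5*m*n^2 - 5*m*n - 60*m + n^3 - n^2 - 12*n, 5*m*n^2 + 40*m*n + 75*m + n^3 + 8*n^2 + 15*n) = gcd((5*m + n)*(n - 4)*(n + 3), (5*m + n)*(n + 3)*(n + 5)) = 5*m*n + 15*m + n^2 + 3*n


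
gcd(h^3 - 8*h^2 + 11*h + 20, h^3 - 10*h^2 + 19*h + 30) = h^2 - 4*h - 5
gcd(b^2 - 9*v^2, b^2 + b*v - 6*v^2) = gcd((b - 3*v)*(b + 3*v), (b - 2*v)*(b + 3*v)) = b + 3*v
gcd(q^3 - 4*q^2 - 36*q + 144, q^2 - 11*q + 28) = q - 4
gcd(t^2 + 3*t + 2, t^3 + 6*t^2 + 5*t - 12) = 1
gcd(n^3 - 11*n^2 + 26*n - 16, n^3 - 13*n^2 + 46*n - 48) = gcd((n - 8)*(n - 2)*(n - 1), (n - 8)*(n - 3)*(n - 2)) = n^2 - 10*n + 16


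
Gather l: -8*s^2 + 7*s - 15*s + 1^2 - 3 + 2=-8*s^2 - 8*s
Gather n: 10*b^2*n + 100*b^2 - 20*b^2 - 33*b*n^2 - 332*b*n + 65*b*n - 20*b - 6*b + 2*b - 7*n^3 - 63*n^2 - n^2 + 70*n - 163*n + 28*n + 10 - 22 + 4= 80*b^2 - 24*b - 7*n^3 + n^2*(-33*b - 64) + n*(10*b^2 - 267*b - 65) - 8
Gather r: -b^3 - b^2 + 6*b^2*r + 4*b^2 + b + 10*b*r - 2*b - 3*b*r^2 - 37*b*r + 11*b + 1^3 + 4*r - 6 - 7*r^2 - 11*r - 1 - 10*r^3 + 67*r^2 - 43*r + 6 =-b^3 + 3*b^2 + 10*b - 10*r^3 + r^2*(60 - 3*b) + r*(6*b^2 - 27*b - 50)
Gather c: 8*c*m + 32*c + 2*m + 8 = c*(8*m + 32) + 2*m + 8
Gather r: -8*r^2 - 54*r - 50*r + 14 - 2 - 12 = -8*r^2 - 104*r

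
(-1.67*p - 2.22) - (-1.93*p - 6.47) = 0.26*p + 4.25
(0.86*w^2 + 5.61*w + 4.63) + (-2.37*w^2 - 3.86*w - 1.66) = -1.51*w^2 + 1.75*w + 2.97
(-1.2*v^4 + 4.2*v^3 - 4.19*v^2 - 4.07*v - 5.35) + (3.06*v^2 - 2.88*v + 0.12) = -1.2*v^4 + 4.2*v^3 - 1.13*v^2 - 6.95*v - 5.23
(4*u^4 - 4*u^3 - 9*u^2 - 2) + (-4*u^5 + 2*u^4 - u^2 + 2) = -4*u^5 + 6*u^4 - 4*u^3 - 10*u^2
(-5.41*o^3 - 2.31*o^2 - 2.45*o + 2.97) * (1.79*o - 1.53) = -9.6839*o^4 + 4.1424*o^3 - 0.8512*o^2 + 9.0648*o - 4.5441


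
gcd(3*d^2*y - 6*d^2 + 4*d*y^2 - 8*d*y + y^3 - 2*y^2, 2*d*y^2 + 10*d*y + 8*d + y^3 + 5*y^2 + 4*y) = 1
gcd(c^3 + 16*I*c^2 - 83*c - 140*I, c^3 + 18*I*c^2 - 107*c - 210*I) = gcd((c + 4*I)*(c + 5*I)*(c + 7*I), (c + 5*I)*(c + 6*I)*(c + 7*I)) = c^2 + 12*I*c - 35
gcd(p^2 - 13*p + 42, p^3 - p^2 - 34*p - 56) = p - 7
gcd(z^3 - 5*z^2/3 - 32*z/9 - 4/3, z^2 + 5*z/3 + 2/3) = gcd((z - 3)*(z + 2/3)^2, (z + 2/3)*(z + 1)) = z + 2/3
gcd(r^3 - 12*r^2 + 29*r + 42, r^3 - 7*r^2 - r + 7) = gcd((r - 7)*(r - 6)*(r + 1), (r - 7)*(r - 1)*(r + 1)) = r^2 - 6*r - 7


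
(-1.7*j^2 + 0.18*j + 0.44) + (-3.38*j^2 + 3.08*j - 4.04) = -5.08*j^2 + 3.26*j - 3.6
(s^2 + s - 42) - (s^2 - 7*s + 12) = 8*s - 54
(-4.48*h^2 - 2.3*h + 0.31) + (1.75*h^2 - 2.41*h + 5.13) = -2.73*h^2 - 4.71*h + 5.44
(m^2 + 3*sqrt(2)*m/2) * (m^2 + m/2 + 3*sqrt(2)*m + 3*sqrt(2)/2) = m^4 + m^3/2 + 9*sqrt(2)*m^3/2 + 9*sqrt(2)*m^2/4 + 9*m^2 + 9*m/2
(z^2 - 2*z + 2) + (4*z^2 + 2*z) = 5*z^2 + 2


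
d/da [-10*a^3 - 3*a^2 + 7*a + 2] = -30*a^2 - 6*a + 7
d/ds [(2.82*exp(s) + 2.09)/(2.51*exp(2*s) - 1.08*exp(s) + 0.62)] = (-7.0782*exp(2*s) - 10.4918*exp(s) + 4.0056)*exp(s)/(6.3001*exp(4*s) - 5.4216*exp(3*s) + 4.2788*exp(2*s) - 1.3392*exp(s) + 0.3844)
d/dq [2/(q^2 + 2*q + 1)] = 4*(-q - 1)/(q^2 + 2*q + 1)^2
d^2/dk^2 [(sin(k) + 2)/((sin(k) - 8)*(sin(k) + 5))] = -(sin(k)^5 + 11*sin(k)^4 + 220*sin(k)^3 + 206*sin(k)^2 + 1156*sin(k) + 44)/((sin(k) - 8)^3*(sin(k) + 5)^3)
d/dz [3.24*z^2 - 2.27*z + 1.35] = 6.48*z - 2.27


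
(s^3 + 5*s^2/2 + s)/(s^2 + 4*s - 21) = s*(2*s^2 + 5*s + 2)/(2*(s^2 + 4*s - 21))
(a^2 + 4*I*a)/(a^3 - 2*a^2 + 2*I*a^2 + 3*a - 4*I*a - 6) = a*(a + 4*I)/(a^3 + 2*a^2*(-1 + I) + a*(3 - 4*I) - 6)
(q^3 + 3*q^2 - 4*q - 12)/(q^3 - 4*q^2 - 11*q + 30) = (q + 2)/(q - 5)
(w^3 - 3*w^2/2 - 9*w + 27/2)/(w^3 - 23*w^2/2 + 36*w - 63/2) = (w + 3)/(w - 7)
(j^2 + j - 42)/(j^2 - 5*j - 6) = (j + 7)/(j + 1)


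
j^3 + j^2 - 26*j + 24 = (j - 4)*(j - 1)*(j + 6)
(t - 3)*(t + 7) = t^2 + 4*t - 21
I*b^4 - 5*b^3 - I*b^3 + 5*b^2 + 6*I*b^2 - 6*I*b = b*(b - I)*(b + 6*I)*(I*b - I)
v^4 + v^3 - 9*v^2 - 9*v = v*(v - 3)*(v + 1)*(v + 3)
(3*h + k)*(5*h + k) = 15*h^2 + 8*h*k + k^2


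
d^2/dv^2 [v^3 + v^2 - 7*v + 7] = 6*v + 2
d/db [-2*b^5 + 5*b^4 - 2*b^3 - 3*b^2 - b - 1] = -10*b^4 + 20*b^3 - 6*b^2 - 6*b - 1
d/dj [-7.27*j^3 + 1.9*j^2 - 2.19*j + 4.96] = -21.81*j^2 + 3.8*j - 2.19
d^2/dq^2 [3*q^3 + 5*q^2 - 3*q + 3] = 18*q + 10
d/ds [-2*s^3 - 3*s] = -6*s^2 - 3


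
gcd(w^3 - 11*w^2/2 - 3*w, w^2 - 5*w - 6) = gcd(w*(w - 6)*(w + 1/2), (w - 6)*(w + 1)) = w - 6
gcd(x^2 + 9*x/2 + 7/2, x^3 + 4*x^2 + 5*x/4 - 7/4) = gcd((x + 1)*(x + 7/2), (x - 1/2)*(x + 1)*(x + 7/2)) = x^2 + 9*x/2 + 7/2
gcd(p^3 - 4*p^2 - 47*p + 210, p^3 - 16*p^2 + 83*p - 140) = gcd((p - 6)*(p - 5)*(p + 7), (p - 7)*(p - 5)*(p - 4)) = p - 5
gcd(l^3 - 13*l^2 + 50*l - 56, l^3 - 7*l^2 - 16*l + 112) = l^2 - 11*l + 28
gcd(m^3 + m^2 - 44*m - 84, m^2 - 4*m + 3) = 1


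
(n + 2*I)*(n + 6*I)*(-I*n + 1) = -I*n^3 + 9*n^2 + 20*I*n - 12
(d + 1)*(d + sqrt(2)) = d^2 + d + sqrt(2)*d + sqrt(2)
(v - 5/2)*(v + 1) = v^2 - 3*v/2 - 5/2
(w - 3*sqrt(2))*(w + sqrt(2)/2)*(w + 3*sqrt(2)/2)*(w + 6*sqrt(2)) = w^4 + 5*sqrt(2)*w^3 - 45*w^2/2 - 135*sqrt(2)*w/2 - 54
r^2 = r^2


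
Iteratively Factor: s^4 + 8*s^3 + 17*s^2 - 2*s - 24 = (s + 2)*(s^3 + 6*s^2 + 5*s - 12) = (s + 2)*(s + 4)*(s^2 + 2*s - 3) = (s - 1)*(s + 2)*(s + 4)*(s + 3)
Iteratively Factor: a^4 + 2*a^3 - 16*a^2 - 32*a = (a + 2)*(a^3 - 16*a) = a*(a + 2)*(a^2 - 16) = a*(a - 4)*(a + 2)*(a + 4)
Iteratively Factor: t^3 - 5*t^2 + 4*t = (t)*(t^2 - 5*t + 4) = t*(t - 1)*(t - 4)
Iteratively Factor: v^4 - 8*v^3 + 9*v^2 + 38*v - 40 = (v - 5)*(v^3 - 3*v^2 - 6*v + 8) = (v - 5)*(v - 4)*(v^2 + v - 2) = (v - 5)*(v - 4)*(v - 1)*(v + 2)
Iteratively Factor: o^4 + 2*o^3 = (o)*(o^3 + 2*o^2) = o*(o + 2)*(o^2) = o^2*(o + 2)*(o)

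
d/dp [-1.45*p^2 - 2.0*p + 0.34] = -2.9*p - 2.0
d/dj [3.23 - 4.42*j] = -4.42000000000000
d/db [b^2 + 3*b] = 2*b + 3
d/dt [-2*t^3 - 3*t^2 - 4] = 6*t*(-t - 1)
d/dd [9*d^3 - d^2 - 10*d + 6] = 27*d^2 - 2*d - 10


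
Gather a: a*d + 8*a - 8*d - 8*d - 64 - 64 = a*(d + 8) - 16*d - 128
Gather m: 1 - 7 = -6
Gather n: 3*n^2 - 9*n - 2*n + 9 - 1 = 3*n^2 - 11*n + 8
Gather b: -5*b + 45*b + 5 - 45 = 40*b - 40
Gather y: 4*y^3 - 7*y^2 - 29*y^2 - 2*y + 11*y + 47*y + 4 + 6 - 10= 4*y^3 - 36*y^2 + 56*y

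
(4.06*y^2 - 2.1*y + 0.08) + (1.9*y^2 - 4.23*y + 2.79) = 5.96*y^2 - 6.33*y + 2.87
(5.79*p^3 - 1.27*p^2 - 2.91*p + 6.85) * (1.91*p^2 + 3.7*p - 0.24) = 11.0589*p^5 + 18.9973*p^4 - 11.6467*p^3 + 2.6213*p^2 + 26.0434*p - 1.644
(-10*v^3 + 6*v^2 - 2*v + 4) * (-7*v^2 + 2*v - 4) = 70*v^5 - 62*v^4 + 66*v^3 - 56*v^2 + 16*v - 16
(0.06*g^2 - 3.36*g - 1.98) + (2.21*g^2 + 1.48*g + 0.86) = 2.27*g^2 - 1.88*g - 1.12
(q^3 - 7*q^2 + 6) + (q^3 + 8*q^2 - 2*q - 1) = 2*q^3 + q^2 - 2*q + 5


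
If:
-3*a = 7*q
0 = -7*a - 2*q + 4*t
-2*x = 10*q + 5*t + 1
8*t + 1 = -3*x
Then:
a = 28/403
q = -12/403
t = 43/403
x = -249/403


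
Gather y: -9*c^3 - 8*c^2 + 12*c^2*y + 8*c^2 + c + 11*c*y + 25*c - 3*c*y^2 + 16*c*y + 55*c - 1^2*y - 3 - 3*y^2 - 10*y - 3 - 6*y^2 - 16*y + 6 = -9*c^3 + 81*c + y^2*(-3*c - 9) + y*(12*c^2 + 27*c - 27)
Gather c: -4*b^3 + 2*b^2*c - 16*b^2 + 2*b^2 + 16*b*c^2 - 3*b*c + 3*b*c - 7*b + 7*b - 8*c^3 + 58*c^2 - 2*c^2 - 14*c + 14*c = -4*b^3 + 2*b^2*c - 14*b^2 - 8*c^3 + c^2*(16*b + 56)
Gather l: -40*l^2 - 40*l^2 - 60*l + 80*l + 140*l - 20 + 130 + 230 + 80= -80*l^2 + 160*l + 420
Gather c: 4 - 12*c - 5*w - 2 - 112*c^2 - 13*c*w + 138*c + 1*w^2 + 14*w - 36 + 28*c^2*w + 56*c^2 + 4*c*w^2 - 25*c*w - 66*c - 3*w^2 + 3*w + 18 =c^2*(28*w - 56) + c*(4*w^2 - 38*w + 60) - 2*w^2 + 12*w - 16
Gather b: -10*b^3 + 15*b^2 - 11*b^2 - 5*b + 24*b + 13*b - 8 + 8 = -10*b^3 + 4*b^2 + 32*b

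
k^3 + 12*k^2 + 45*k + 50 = (k + 2)*(k + 5)^2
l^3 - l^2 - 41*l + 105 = (l - 5)*(l - 3)*(l + 7)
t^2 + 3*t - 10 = (t - 2)*(t + 5)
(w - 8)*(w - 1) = w^2 - 9*w + 8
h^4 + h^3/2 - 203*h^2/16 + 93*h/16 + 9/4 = (h - 3)*(h - 3/4)*(h + 1/4)*(h + 4)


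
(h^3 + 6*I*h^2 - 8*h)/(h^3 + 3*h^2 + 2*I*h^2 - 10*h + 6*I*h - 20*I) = h*(h + 4*I)/(h^2 + 3*h - 10)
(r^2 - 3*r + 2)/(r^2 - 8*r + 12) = (r - 1)/(r - 6)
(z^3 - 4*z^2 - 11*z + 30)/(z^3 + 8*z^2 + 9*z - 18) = (z^2 - 7*z + 10)/(z^2 + 5*z - 6)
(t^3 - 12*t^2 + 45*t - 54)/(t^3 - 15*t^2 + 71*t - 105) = (t^2 - 9*t + 18)/(t^2 - 12*t + 35)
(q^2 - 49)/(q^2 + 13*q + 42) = (q - 7)/(q + 6)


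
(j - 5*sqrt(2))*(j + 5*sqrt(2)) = j^2 - 50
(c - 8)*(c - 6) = c^2 - 14*c + 48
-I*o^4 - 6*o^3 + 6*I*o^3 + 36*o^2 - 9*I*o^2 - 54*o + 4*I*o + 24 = (o - 4)*(o - 1)*(o - 6*I)*(-I*o + I)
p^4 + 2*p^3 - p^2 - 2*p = p*(p - 1)*(p + 1)*(p + 2)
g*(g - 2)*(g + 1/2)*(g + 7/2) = g^4 + 2*g^3 - 25*g^2/4 - 7*g/2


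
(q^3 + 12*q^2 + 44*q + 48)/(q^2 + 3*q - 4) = (q^2 + 8*q + 12)/(q - 1)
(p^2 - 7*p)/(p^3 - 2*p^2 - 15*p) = (7 - p)/(-p^2 + 2*p + 15)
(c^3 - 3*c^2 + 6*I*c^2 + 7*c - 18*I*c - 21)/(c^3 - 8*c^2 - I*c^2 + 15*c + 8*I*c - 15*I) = (c + 7*I)/(c - 5)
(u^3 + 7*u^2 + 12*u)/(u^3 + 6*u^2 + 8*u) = (u + 3)/(u + 2)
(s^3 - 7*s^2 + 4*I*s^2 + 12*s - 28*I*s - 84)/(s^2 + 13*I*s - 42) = (s^2 - s*(7 + 2*I) + 14*I)/(s + 7*I)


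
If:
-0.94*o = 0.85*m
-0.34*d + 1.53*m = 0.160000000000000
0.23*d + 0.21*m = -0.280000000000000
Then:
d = -1.09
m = -0.14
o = 0.12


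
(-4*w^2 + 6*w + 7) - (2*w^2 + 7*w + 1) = -6*w^2 - w + 6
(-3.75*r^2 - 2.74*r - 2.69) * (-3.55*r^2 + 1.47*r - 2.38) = 13.3125*r^4 + 4.2145*r^3 + 14.4467*r^2 + 2.5669*r + 6.4022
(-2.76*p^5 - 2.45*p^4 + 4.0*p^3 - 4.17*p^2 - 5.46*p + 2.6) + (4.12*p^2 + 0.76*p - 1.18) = -2.76*p^5 - 2.45*p^4 + 4.0*p^3 - 0.0499999999999998*p^2 - 4.7*p + 1.42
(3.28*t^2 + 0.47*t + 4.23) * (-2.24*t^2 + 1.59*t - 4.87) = -7.3472*t^4 + 4.1624*t^3 - 24.7015*t^2 + 4.4368*t - 20.6001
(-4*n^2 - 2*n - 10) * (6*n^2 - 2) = -24*n^4 - 12*n^3 - 52*n^2 + 4*n + 20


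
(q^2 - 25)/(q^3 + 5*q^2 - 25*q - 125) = 1/(q + 5)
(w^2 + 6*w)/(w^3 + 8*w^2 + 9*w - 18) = w/(w^2 + 2*w - 3)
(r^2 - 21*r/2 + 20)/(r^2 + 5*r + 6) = (r^2 - 21*r/2 + 20)/(r^2 + 5*r + 6)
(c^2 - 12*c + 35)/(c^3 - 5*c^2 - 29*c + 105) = (c - 5)/(c^2 + 2*c - 15)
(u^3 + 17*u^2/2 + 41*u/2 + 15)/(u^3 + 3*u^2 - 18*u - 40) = (u + 3/2)/(u - 4)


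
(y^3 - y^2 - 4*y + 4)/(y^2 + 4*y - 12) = (y^2 + y - 2)/(y + 6)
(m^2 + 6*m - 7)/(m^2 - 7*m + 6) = (m + 7)/(m - 6)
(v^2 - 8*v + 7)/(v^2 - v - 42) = (v - 1)/(v + 6)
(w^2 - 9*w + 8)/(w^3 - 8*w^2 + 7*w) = (w - 8)/(w*(w - 7))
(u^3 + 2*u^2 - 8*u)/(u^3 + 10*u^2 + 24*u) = (u - 2)/(u + 6)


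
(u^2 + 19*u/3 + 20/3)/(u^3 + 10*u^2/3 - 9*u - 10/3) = (3*u + 4)/(3*u^2 - 5*u - 2)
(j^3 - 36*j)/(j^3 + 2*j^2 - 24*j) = (j - 6)/(j - 4)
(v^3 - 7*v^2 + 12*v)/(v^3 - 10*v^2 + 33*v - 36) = v/(v - 3)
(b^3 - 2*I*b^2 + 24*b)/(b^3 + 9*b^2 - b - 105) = b*(b^2 - 2*I*b + 24)/(b^3 + 9*b^2 - b - 105)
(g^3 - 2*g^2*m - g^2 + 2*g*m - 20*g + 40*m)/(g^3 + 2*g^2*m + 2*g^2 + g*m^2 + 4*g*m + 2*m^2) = (g^3 - 2*g^2*m - g^2 + 2*g*m - 20*g + 40*m)/(g^3 + 2*g^2*m + 2*g^2 + g*m^2 + 4*g*m + 2*m^2)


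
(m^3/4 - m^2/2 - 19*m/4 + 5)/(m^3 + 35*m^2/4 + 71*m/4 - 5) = (m^2 - 6*m + 5)/(4*m^2 + 19*m - 5)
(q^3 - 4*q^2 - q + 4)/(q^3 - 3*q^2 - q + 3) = (q - 4)/(q - 3)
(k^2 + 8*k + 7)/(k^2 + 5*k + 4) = (k + 7)/(k + 4)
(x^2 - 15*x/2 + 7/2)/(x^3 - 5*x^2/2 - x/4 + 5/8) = 4*(x - 7)/(4*x^2 - 8*x - 5)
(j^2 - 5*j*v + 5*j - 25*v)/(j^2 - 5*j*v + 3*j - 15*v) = (j + 5)/(j + 3)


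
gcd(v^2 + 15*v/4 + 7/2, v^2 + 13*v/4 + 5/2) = v + 2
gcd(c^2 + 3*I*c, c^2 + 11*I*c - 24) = c + 3*I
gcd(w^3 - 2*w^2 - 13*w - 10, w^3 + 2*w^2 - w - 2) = w^2 + 3*w + 2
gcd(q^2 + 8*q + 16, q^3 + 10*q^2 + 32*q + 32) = q^2 + 8*q + 16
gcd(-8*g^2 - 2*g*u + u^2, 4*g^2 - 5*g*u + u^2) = -4*g + u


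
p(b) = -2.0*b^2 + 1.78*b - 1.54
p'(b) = 1.78 - 4.0*b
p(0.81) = -1.41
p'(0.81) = -1.46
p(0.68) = -1.25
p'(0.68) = -0.94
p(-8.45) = -159.39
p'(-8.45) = 35.58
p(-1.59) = -9.43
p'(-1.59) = 8.14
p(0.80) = -1.40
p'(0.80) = -1.42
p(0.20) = -1.26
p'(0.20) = 0.98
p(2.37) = -8.56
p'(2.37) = -7.70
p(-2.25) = -15.67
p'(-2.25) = 10.78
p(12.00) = -268.18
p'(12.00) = -46.22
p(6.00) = -62.86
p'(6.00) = -22.22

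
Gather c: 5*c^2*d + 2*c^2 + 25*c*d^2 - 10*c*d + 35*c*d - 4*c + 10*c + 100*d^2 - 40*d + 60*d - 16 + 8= c^2*(5*d + 2) + c*(25*d^2 + 25*d + 6) + 100*d^2 + 20*d - 8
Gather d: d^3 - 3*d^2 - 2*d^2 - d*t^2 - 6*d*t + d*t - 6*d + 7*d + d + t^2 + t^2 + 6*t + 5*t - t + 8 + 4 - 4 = d^3 - 5*d^2 + d*(-t^2 - 5*t + 2) + 2*t^2 + 10*t + 8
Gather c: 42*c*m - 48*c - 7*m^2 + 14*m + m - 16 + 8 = c*(42*m - 48) - 7*m^2 + 15*m - 8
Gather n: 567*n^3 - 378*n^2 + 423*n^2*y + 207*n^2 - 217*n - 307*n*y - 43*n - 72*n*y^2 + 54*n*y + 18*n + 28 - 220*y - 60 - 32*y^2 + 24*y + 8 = 567*n^3 + n^2*(423*y - 171) + n*(-72*y^2 - 253*y - 242) - 32*y^2 - 196*y - 24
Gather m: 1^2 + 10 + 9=20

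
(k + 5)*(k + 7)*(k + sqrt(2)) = k^3 + sqrt(2)*k^2 + 12*k^2 + 12*sqrt(2)*k + 35*k + 35*sqrt(2)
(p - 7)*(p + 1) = p^2 - 6*p - 7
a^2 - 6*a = a*(a - 6)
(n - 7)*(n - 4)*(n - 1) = n^3 - 12*n^2 + 39*n - 28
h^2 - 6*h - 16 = (h - 8)*(h + 2)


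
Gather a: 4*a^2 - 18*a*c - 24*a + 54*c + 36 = 4*a^2 + a*(-18*c - 24) + 54*c + 36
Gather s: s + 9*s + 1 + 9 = 10*s + 10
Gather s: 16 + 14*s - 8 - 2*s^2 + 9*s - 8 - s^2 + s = -3*s^2 + 24*s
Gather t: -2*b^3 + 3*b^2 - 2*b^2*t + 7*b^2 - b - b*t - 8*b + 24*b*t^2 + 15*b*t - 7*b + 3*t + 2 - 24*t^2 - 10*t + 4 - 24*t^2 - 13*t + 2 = -2*b^3 + 10*b^2 - 16*b + t^2*(24*b - 48) + t*(-2*b^2 + 14*b - 20) + 8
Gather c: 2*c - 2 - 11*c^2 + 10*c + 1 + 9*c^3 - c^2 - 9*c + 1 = 9*c^3 - 12*c^2 + 3*c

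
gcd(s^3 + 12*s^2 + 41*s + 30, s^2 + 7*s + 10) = s + 5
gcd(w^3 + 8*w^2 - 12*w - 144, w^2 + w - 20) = w - 4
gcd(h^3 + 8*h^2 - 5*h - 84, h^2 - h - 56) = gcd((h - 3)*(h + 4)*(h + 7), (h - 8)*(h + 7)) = h + 7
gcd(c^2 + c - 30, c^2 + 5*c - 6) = c + 6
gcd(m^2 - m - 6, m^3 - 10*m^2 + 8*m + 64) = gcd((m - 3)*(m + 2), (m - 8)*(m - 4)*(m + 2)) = m + 2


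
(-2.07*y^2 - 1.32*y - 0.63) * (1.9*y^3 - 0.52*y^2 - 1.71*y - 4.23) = -3.933*y^5 - 1.4316*y^4 + 3.0291*y^3 + 11.3409*y^2 + 6.6609*y + 2.6649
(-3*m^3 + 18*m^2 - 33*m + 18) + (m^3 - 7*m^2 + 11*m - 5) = -2*m^3 + 11*m^2 - 22*m + 13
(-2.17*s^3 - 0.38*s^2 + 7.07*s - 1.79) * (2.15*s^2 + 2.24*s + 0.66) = -4.6655*s^5 - 5.6778*s^4 + 12.9171*s^3 + 11.7375*s^2 + 0.6566*s - 1.1814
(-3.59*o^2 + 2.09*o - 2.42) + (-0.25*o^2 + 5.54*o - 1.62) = -3.84*o^2 + 7.63*o - 4.04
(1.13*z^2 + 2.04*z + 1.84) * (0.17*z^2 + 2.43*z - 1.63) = 0.1921*z^4 + 3.0927*z^3 + 3.4281*z^2 + 1.146*z - 2.9992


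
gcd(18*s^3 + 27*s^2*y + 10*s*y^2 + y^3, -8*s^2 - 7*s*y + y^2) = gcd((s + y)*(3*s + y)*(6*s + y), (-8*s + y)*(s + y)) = s + y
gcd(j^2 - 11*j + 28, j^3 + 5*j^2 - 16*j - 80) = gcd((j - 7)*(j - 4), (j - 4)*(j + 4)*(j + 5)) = j - 4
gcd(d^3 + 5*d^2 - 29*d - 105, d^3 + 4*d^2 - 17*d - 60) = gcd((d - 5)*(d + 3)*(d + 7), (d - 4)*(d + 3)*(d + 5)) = d + 3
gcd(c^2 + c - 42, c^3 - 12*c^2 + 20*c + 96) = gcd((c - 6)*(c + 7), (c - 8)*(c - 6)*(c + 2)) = c - 6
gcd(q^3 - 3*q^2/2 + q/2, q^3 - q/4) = q^2 - q/2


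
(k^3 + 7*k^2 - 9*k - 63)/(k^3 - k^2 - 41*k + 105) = (k + 3)/(k - 5)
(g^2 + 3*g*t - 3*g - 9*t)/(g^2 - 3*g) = (g + 3*t)/g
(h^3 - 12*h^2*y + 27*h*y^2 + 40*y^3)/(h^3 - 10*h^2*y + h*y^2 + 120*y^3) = (h + y)/(h + 3*y)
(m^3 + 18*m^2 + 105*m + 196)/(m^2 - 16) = (m^2 + 14*m + 49)/(m - 4)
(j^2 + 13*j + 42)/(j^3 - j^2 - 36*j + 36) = (j + 7)/(j^2 - 7*j + 6)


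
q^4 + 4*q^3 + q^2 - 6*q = q*(q - 1)*(q + 2)*(q + 3)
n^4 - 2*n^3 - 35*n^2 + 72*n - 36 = (n - 6)*(n - 1)^2*(n + 6)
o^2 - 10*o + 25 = (o - 5)^2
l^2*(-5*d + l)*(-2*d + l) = 10*d^2*l^2 - 7*d*l^3 + l^4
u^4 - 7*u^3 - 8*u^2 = u^2*(u - 8)*(u + 1)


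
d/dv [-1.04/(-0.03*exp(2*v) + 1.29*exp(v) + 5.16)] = (1.3416 - 0.0624*exp(v))*exp(v)/(-0.03*exp(2*v) + 1.29*exp(v) + 5.16)^2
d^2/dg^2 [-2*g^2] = -4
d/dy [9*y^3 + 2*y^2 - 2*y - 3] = 27*y^2 + 4*y - 2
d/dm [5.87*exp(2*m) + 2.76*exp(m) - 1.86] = (11.74*exp(m) + 2.76)*exp(m)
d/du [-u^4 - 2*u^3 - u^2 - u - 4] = -4*u^3 - 6*u^2 - 2*u - 1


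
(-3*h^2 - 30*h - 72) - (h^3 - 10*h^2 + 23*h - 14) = -h^3 + 7*h^2 - 53*h - 58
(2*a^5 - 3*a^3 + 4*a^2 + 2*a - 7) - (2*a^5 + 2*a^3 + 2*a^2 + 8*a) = -5*a^3 + 2*a^2 - 6*a - 7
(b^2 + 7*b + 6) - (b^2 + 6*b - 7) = b + 13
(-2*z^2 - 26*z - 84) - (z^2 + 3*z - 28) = -3*z^2 - 29*z - 56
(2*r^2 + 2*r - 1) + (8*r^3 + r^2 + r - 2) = 8*r^3 + 3*r^2 + 3*r - 3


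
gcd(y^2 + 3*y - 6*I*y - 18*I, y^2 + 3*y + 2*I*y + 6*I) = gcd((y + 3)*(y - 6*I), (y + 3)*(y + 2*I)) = y + 3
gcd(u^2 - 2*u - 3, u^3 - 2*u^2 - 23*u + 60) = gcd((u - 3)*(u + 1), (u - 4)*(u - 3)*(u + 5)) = u - 3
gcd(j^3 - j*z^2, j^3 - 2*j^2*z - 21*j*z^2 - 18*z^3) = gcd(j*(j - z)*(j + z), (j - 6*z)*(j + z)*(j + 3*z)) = j + z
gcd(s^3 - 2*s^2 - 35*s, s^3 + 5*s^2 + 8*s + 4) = 1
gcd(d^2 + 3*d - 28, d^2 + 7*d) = d + 7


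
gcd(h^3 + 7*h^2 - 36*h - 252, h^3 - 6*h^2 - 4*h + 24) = h - 6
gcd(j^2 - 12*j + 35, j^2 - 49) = j - 7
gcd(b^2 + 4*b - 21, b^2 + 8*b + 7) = b + 7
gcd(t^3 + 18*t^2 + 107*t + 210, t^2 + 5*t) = t + 5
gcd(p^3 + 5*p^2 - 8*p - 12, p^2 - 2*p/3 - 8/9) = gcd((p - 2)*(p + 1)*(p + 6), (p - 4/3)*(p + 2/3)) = 1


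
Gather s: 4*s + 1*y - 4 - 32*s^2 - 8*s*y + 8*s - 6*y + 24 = -32*s^2 + s*(12 - 8*y) - 5*y + 20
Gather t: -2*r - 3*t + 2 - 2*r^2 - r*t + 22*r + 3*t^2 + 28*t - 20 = -2*r^2 + 20*r + 3*t^2 + t*(25 - r) - 18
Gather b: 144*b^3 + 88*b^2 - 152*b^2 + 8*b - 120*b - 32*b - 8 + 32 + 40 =144*b^3 - 64*b^2 - 144*b + 64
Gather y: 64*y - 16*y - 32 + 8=48*y - 24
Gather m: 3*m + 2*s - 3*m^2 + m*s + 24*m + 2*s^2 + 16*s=-3*m^2 + m*(s + 27) + 2*s^2 + 18*s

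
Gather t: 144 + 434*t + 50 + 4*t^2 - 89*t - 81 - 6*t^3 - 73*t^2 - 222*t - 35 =-6*t^3 - 69*t^2 + 123*t + 78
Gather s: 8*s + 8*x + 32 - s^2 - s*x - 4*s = -s^2 + s*(4 - x) + 8*x + 32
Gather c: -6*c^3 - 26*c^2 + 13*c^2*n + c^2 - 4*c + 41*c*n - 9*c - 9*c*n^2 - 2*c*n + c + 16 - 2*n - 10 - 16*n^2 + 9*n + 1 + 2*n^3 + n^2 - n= -6*c^3 + c^2*(13*n - 25) + c*(-9*n^2 + 39*n - 12) + 2*n^3 - 15*n^2 + 6*n + 7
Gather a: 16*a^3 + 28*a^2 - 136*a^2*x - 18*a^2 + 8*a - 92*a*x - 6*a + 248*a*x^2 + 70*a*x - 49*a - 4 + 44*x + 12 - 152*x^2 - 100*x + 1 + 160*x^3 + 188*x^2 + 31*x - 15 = 16*a^3 + a^2*(10 - 136*x) + a*(248*x^2 - 22*x - 47) + 160*x^3 + 36*x^2 - 25*x - 6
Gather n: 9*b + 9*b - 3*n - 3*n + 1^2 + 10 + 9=18*b - 6*n + 20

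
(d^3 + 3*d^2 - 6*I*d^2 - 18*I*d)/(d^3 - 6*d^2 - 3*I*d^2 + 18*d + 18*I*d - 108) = d*(d + 3)/(d^2 + 3*d*(-2 + I) - 18*I)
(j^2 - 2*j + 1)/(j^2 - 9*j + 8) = (j - 1)/(j - 8)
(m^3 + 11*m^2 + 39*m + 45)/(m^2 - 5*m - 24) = (m^2 + 8*m + 15)/(m - 8)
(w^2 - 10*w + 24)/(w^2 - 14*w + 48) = (w - 4)/(w - 8)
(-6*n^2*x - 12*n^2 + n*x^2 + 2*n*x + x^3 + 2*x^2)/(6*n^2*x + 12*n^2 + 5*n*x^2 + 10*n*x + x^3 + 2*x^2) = (-2*n + x)/(2*n + x)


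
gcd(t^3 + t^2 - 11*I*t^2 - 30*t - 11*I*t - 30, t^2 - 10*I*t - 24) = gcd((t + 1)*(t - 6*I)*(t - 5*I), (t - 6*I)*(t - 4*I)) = t - 6*I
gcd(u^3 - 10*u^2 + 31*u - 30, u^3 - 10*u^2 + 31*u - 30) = u^3 - 10*u^2 + 31*u - 30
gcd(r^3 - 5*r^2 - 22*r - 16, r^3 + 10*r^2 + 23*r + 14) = r^2 + 3*r + 2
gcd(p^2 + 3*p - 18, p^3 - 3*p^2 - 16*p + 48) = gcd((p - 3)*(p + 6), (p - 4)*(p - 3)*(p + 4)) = p - 3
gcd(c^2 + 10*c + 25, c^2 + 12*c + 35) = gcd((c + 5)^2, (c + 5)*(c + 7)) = c + 5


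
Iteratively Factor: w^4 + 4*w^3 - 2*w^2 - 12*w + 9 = (w + 3)*(w^3 + w^2 - 5*w + 3) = (w - 1)*(w + 3)*(w^2 + 2*w - 3) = (w - 1)^2*(w + 3)*(w + 3)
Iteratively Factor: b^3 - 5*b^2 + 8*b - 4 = (b - 2)*(b^2 - 3*b + 2) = (b - 2)*(b - 1)*(b - 2)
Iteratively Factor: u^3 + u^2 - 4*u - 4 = (u + 1)*(u^2 - 4) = (u + 1)*(u + 2)*(u - 2)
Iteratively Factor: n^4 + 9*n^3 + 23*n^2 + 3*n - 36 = (n + 3)*(n^3 + 6*n^2 + 5*n - 12) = (n + 3)*(n + 4)*(n^2 + 2*n - 3) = (n - 1)*(n + 3)*(n + 4)*(n + 3)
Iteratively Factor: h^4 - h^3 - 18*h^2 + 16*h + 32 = (h + 4)*(h^3 - 5*h^2 + 2*h + 8) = (h - 4)*(h + 4)*(h^2 - h - 2) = (h - 4)*(h + 1)*(h + 4)*(h - 2)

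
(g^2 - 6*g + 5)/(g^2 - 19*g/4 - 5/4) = 4*(g - 1)/(4*g + 1)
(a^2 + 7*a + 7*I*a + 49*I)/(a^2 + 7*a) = (a + 7*I)/a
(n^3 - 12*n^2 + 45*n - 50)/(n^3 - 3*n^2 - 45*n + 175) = (n - 2)/(n + 7)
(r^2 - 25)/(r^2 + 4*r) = (r^2 - 25)/(r*(r + 4))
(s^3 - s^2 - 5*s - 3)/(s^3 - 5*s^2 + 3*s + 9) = (s + 1)/(s - 3)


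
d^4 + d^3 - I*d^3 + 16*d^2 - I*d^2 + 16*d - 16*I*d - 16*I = (d + 1)*(d - 4*I)*(d - I)*(d + 4*I)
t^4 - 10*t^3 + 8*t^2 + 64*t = t*(t - 8)*(t - 4)*(t + 2)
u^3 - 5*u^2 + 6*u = u*(u - 3)*(u - 2)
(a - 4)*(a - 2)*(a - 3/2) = a^3 - 15*a^2/2 + 17*a - 12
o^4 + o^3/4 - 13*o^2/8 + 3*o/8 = o*(o - 1)*(o - 1/4)*(o + 3/2)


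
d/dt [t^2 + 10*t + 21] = 2*t + 10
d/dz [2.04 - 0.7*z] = -0.700000000000000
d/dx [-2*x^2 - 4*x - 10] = -4*x - 4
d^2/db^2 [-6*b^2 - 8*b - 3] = -12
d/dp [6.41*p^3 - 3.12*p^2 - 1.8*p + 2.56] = 19.23*p^2 - 6.24*p - 1.8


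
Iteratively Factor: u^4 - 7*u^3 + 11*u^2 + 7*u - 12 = (u - 3)*(u^3 - 4*u^2 - u + 4) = (u - 3)*(u + 1)*(u^2 - 5*u + 4) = (u - 4)*(u - 3)*(u + 1)*(u - 1)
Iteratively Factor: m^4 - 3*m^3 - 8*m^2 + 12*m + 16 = (m - 2)*(m^3 - m^2 - 10*m - 8) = (m - 4)*(m - 2)*(m^2 + 3*m + 2) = (m - 4)*(m - 2)*(m + 2)*(m + 1)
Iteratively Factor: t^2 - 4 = (t + 2)*(t - 2)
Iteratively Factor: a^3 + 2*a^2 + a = (a + 1)*(a^2 + a) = (a + 1)^2*(a)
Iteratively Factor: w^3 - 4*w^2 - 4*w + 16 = (w - 2)*(w^2 - 2*w - 8) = (w - 4)*(w - 2)*(w + 2)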